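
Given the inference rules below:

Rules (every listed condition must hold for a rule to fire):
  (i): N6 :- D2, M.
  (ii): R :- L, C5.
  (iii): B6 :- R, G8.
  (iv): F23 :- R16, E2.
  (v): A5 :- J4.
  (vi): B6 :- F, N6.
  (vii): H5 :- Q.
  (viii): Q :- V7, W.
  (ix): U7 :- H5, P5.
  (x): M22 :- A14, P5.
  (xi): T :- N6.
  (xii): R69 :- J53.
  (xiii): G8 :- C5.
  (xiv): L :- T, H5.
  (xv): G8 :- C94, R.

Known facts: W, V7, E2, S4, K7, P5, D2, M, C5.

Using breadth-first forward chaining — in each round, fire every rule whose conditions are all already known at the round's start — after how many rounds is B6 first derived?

[1] (i) [N6 :- D2, M.]; (viii) [Q :- V7, W.]; (xiii) [G8 :- C5.]. ⇒ new: N6, Q, G8.
[2] (vii) [H5 :- Q.]; (xi) [T :- N6.]. ⇒ new: H5, T.
[3] (ix) [U7 :- H5, P5.]; (xiv) [L :- T, H5.]. ⇒ new: U7, L.
[4] (ii) [R :- L, C5.]. ⇒ new: R.
[5] (iii) [B6 :- R, G8.]. ⇒ new: B6.
B6 first appears in round 5.

5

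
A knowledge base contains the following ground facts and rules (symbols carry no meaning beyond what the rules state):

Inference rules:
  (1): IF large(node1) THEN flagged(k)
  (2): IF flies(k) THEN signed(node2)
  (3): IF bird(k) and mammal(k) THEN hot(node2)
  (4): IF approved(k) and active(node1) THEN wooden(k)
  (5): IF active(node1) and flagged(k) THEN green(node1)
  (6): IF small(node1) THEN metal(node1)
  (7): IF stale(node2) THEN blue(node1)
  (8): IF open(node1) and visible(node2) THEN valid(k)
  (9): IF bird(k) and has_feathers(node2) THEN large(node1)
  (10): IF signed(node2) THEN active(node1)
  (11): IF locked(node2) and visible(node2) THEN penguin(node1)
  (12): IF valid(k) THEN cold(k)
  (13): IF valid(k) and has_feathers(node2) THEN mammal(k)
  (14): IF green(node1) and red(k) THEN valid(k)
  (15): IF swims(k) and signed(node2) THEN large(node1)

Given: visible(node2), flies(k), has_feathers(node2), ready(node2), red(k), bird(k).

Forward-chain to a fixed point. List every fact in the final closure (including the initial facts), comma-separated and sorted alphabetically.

active(node1), bird(k), cold(k), flagged(k), flies(k), green(node1), has_feathers(node2), hot(node2), large(node1), mammal(k), ready(node2), red(k), signed(node2), valid(k), visible(node2)

Round 1: (2) [IF flies(k) THEN signed(node2)]; (9) [IF bird(k) and has_feathers(node2) THEN large(node1)]. New: signed(node2), large(node1).
Round 2: (1) [IF large(node1) THEN flagged(k)]; (10) [IF signed(node2) THEN active(node1)]. New: flagged(k), active(node1).
Round 3: (5) [IF active(node1) and flagged(k) THEN green(node1)]. New: green(node1).
Round 4: (14) [IF green(node1) and red(k) THEN valid(k)]. New: valid(k).
Round 5: (12) [IF valid(k) THEN cold(k)]; (13) [IF valid(k) and has_feathers(node2) THEN mammal(k)]. New: cold(k), mammal(k).
Round 6: (3) [IF bird(k) and mammal(k) THEN hot(node2)]. New: hot(node2).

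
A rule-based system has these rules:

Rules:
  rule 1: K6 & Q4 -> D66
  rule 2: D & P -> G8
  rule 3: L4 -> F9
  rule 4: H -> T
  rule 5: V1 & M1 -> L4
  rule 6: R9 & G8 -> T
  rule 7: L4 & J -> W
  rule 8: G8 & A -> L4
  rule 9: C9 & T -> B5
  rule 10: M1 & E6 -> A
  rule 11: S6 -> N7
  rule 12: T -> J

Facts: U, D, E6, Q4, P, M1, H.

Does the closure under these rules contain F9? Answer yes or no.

yes

[1] rule 2 [D & P -> G8]; rule 4 [H -> T]; rule 10 [M1 & E6 -> A]. ⇒ new: G8, T, A.
[2] rule 8 [G8 & A -> L4]; rule 12 [T -> J]. ⇒ new: L4, J.
[3] rule 3 [L4 -> F9]; rule 7 [L4 & J -> W]. ⇒ new: F9, W.
F9 appears in round 3, so it is derivable.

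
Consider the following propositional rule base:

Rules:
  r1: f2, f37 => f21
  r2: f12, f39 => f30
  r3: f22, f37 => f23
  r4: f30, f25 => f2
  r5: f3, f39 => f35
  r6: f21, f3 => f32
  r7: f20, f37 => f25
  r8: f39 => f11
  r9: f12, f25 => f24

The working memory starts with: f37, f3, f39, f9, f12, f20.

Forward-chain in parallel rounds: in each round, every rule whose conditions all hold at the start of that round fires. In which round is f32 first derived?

Round 1 fires r2, r5, r7, r8, giving f30, f35, f25, f11.
Round 2 fires r4, r9, giving f2, f24.
Round 3 fires r1, giving f21.
Round 4 fires r6, giving f32.
f32 first appears in round 4.

4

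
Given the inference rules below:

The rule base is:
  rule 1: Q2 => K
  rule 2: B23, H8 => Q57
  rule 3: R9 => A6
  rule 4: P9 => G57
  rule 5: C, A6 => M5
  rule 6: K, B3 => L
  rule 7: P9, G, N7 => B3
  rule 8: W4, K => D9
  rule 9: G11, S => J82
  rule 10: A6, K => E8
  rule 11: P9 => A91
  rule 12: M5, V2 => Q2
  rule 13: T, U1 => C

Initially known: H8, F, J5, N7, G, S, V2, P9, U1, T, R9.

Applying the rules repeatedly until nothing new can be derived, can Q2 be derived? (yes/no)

Round 1: rule 3 [R9 => A6]; rule 4 [P9 => G57]; rule 7 [P9, G, N7 => B3]; rule 11 [P9 => A91]; rule 13 [T, U1 => C]. Adds A6, G57, B3, A91, C.
Round 2: rule 5 [C, A6 => M5]. Adds M5.
Round 3: rule 12 [M5, V2 => Q2]. Adds Q2.
Round 4: rule 1 [Q2 => K]. Adds K.
Round 5: rule 6 [K, B3 => L]; rule 10 [A6, K => E8]. Adds L, E8.
Q2 appears in round 3, so it is derivable.

yes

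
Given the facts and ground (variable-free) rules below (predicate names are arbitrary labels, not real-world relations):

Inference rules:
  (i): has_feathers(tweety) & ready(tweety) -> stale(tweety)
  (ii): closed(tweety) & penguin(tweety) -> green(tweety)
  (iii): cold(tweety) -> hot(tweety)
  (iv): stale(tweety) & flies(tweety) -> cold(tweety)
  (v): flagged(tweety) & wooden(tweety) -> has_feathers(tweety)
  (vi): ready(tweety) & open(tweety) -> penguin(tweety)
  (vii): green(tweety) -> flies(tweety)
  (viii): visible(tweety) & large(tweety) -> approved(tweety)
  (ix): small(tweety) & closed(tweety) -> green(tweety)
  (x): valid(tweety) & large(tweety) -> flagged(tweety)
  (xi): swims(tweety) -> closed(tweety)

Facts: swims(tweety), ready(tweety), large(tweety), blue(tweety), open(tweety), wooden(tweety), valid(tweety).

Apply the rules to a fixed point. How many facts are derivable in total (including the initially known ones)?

Round 1: (vi) [ready(tweety) & open(tweety) -> penguin(tweety)]; (x) [valid(tweety) & large(tweety) -> flagged(tweety)]; (xi) [swims(tweety) -> closed(tweety)]. New: penguin(tweety), flagged(tweety), closed(tweety).
Round 2: (ii) [closed(tweety) & penguin(tweety) -> green(tweety)]; (v) [flagged(tweety) & wooden(tweety) -> has_feathers(tweety)]. New: green(tweety), has_feathers(tweety).
Round 3: (i) [has_feathers(tweety) & ready(tweety) -> stale(tweety)]; (vii) [green(tweety) -> flies(tweety)]. New: stale(tweety), flies(tweety).
Round 4: (iv) [stale(tweety) & flies(tweety) -> cold(tweety)]. New: cold(tweety).
Round 5: (iii) [cold(tweety) -> hot(tweety)]. New: hot(tweety).
Closure: {blue(tweety), closed(tweety), cold(tweety), flagged(tweety), flies(tweety), green(tweety), has_feathers(tweety), hot(tweety), large(tweety), open(tweety), penguin(tweety), ready(tweety), stale(tweety), swims(tweety), valid(tweety), wooden(tweety)} — 16 facts.

16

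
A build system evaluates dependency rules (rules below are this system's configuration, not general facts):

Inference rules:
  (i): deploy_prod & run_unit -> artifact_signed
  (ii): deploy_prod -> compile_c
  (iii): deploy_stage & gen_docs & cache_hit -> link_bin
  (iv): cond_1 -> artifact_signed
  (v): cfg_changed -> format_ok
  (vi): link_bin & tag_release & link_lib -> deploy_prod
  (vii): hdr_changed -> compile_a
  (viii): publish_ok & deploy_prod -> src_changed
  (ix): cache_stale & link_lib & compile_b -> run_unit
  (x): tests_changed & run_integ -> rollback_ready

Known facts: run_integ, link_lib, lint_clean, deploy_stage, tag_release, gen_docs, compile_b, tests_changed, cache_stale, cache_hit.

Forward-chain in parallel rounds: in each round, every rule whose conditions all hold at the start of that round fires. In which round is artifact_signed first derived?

3

Round 1 — (iii), (ix), (x), derive link_bin, run_unit, rollback_ready.
Round 2 — (vi), derive deploy_prod.
Round 3 — (i), (ii), derive artifact_signed, compile_c.
artifact_signed first appears in round 3.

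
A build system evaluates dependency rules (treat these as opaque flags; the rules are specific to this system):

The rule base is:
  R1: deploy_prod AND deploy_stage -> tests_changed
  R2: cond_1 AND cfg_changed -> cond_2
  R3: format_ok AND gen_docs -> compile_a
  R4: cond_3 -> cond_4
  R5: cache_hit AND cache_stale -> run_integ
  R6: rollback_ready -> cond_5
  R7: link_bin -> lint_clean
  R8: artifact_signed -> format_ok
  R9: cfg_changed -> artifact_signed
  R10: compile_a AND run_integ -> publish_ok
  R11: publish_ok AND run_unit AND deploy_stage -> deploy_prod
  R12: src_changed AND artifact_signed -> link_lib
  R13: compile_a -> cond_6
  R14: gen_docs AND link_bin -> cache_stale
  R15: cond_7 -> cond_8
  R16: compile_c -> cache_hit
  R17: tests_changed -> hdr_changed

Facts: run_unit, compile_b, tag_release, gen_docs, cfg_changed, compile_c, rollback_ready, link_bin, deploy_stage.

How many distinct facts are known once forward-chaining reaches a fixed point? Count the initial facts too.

Round 1: R6 [rollback_ready -> cond_5]; R7 [link_bin -> lint_clean]; R9 [cfg_changed -> artifact_signed]; R14 [gen_docs AND link_bin -> cache_stale]; R16 [compile_c -> cache_hit]. New: cond_5, lint_clean, artifact_signed, cache_stale, cache_hit.
Round 2: R5 [cache_hit AND cache_stale -> run_integ]; R8 [artifact_signed -> format_ok]. New: run_integ, format_ok.
Round 3: R3 [format_ok AND gen_docs -> compile_a]. New: compile_a.
Round 4: R10 [compile_a AND run_integ -> publish_ok]; R13 [compile_a -> cond_6]. New: publish_ok, cond_6.
Round 5: R11 [publish_ok AND run_unit AND deploy_stage -> deploy_prod]. New: deploy_prod.
Round 6: R1 [deploy_prod AND deploy_stage -> tests_changed]. New: tests_changed.
Round 7: R17 [tests_changed -> hdr_changed]. New: hdr_changed.
Closure: {artifact_signed, cache_hit, cache_stale, cfg_changed, compile_a, compile_b, compile_c, cond_5, cond_6, deploy_prod, deploy_stage, format_ok, gen_docs, hdr_changed, link_bin, lint_clean, publish_ok, rollback_ready, run_integ, run_unit, tag_release, tests_changed} — 22 facts.

22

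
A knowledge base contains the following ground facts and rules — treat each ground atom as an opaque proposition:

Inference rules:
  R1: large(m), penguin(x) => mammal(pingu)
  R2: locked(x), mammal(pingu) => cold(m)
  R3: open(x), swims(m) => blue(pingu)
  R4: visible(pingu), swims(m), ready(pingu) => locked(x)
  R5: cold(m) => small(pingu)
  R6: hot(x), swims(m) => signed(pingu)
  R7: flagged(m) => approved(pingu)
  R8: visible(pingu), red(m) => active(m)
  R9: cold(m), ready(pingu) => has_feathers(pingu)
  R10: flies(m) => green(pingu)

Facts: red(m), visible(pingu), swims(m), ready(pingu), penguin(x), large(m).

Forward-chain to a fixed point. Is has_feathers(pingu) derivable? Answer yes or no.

Round 1 — R1, R4, R8, derive mammal(pingu), locked(x), active(m).
Round 2 — R2, derive cold(m).
Round 3 — R5, R9, derive small(pingu), has_feathers(pingu).
has_feathers(pingu) appears in round 3, so it is derivable.

yes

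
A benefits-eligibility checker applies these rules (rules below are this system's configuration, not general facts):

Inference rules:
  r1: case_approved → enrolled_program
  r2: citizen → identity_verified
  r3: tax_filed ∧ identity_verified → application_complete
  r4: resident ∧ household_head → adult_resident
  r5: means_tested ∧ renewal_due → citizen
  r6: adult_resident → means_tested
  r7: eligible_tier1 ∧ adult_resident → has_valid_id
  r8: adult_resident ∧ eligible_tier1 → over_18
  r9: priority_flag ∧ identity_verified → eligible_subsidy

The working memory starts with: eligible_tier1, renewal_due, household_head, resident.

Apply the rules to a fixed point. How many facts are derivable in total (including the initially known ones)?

Round 1: r4 [resident ∧ household_head → adult_resident]. Adds adult_resident.
Round 2: r6 [adult_resident → means_tested]; r7 [eligible_tier1 ∧ adult_resident → has_valid_id]; r8 [adult_resident ∧ eligible_tier1 → over_18]. Adds means_tested, has_valid_id, over_18.
Round 3: r5 [means_tested ∧ renewal_due → citizen]. Adds citizen.
Round 4: r2 [citizen → identity_verified]. Adds identity_verified.
Closure: {adult_resident, citizen, eligible_tier1, has_valid_id, household_head, identity_verified, means_tested, over_18, renewal_due, resident} — 10 facts.

10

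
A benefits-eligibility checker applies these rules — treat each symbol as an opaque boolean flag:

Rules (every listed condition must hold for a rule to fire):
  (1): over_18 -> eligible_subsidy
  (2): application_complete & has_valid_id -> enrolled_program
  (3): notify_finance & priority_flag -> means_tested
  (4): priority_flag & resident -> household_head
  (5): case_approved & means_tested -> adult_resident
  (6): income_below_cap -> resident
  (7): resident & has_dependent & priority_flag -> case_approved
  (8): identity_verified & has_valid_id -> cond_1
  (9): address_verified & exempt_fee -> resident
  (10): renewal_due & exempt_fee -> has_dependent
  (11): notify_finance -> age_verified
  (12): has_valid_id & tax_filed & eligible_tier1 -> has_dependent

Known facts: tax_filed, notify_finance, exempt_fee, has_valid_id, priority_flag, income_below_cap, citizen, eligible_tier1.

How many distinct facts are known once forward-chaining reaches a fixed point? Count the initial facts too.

15

[1] (3) [notify_finance & priority_flag -> means_tested]; (6) [income_below_cap -> resident]; (11) [notify_finance -> age_verified]; (12) [has_valid_id & tax_filed & eligible_tier1 -> has_dependent]. ⇒ new: means_tested, resident, age_verified, has_dependent.
[2] (4) [priority_flag & resident -> household_head]; (7) [resident & has_dependent & priority_flag -> case_approved]. ⇒ new: household_head, case_approved.
[3] (5) [case_approved & means_tested -> adult_resident]. ⇒ new: adult_resident.
Closure: {adult_resident, age_verified, case_approved, citizen, eligible_tier1, exempt_fee, has_dependent, has_valid_id, household_head, income_below_cap, means_tested, notify_finance, priority_flag, resident, tax_filed} — 15 facts.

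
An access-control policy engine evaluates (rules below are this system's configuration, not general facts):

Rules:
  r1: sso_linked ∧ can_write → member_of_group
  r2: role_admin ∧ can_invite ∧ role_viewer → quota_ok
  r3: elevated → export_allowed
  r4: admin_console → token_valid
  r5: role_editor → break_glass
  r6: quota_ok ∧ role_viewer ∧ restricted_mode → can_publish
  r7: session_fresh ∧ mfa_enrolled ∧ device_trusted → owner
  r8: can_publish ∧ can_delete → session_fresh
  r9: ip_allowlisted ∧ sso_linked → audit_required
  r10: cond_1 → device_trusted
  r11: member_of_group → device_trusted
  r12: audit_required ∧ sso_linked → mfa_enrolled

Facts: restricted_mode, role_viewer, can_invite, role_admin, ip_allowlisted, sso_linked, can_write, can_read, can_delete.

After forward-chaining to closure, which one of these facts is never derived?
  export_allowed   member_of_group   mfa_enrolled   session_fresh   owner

export_allowed

[1] r1 [sso_linked ∧ can_write → member_of_group]; r2 [role_admin ∧ can_invite ∧ role_viewer → quota_ok]; r9 [ip_allowlisted ∧ sso_linked → audit_required]. ⇒ new: member_of_group, quota_ok, audit_required.
[2] r6 [quota_ok ∧ role_viewer ∧ restricted_mode → can_publish]; r11 [member_of_group → device_trusted]; r12 [audit_required ∧ sso_linked → mfa_enrolled]. ⇒ new: can_publish, device_trusted, mfa_enrolled.
[3] r8 [can_publish ∧ can_delete → session_fresh]. ⇒ new: session_fresh.
[4] r7 [session_fresh ∧ mfa_enrolled ∧ device_trusted → owner]. ⇒ new: owner.
Derived: mfa_enrolled (round 2), session_fresh (round 3), member_of_group (round 1), owner (round 4). export_allowed never appears in any round.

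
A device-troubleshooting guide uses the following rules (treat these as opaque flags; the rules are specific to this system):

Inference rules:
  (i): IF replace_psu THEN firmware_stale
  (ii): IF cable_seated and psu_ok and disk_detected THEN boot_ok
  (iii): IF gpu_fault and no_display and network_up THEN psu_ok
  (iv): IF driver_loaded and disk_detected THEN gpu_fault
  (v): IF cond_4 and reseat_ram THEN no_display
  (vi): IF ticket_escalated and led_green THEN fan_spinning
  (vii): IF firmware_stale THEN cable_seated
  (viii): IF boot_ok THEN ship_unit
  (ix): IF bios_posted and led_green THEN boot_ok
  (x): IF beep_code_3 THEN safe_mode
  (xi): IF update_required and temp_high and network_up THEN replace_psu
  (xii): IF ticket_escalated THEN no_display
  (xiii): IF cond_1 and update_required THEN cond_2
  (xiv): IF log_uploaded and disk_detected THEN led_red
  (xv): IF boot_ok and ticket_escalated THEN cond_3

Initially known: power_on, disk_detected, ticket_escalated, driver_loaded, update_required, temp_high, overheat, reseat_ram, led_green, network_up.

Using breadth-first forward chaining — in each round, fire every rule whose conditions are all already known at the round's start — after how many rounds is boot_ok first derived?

4

Round 1 fires (iv), (vi), (xi), (xii), giving gpu_fault, fan_spinning, replace_psu, no_display.
Round 2 fires (i), (iii), giving firmware_stale, psu_ok.
Round 3 fires (vii), giving cable_seated.
Round 4 fires (ii), giving boot_ok.
boot_ok first appears in round 4.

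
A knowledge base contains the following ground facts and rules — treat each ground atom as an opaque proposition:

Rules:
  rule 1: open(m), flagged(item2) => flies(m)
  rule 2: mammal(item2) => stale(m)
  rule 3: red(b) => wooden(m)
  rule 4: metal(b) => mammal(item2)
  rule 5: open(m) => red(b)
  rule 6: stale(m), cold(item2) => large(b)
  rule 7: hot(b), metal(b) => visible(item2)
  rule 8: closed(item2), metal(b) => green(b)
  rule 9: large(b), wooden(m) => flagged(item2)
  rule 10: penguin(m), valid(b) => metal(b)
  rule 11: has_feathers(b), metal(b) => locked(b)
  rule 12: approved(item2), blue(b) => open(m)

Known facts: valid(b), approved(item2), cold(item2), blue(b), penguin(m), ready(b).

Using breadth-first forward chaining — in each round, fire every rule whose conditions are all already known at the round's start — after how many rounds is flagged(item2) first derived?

5

[1] rule 10 [penguin(m), valid(b) => metal(b)]; rule 12 [approved(item2), blue(b) => open(m)]. ⇒ new: metal(b), open(m).
[2] rule 4 [metal(b) => mammal(item2)]; rule 5 [open(m) => red(b)]. ⇒ new: mammal(item2), red(b).
[3] rule 2 [mammal(item2) => stale(m)]; rule 3 [red(b) => wooden(m)]. ⇒ new: stale(m), wooden(m).
[4] rule 6 [stale(m), cold(item2) => large(b)]. ⇒ new: large(b).
[5] rule 9 [large(b), wooden(m) => flagged(item2)]. ⇒ new: flagged(item2).
flagged(item2) first appears in round 5.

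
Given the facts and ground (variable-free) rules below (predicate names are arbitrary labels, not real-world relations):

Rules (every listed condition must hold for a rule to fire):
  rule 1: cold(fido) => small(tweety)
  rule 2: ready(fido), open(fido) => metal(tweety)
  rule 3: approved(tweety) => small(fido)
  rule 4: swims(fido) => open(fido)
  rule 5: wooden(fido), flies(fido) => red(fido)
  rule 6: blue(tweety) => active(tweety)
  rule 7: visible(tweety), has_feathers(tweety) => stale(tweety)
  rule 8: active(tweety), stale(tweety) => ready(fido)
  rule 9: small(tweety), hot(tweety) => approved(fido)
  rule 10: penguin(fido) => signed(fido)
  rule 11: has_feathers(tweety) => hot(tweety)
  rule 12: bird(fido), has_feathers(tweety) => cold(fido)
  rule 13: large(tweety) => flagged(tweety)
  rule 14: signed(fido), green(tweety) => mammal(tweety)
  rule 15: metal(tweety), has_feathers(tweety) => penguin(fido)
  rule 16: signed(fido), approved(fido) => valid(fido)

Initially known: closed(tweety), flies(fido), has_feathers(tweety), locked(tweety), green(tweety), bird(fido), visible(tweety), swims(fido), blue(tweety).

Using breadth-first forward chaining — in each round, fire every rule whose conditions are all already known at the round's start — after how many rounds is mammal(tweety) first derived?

6

Round 1: rule 4 [swims(fido) => open(fido)]; rule 6 [blue(tweety) => active(tweety)]; rule 7 [visible(tweety), has_feathers(tweety) => stale(tweety)]; rule 11 [has_feathers(tweety) => hot(tweety)]; rule 12 [bird(fido), has_feathers(tweety) => cold(fido)]. Adds open(fido), active(tweety), stale(tweety), hot(tweety), cold(fido).
Round 2: rule 1 [cold(fido) => small(tweety)]; rule 8 [active(tweety), stale(tweety) => ready(fido)]. Adds small(tweety), ready(fido).
Round 3: rule 2 [ready(fido), open(fido) => metal(tweety)]; rule 9 [small(tweety), hot(tweety) => approved(fido)]. Adds metal(tweety), approved(fido).
Round 4: rule 15 [metal(tweety), has_feathers(tweety) => penguin(fido)]. Adds penguin(fido).
Round 5: rule 10 [penguin(fido) => signed(fido)]. Adds signed(fido).
Round 6: rule 14 [signed(fido), green(tweety) => mammal(tweety)]; rule 16 [signed(fido), approved(fido) => valid(fido)]. Adds mammal(tweety), valid(fido).
mammal(tweety) first appears in round 6.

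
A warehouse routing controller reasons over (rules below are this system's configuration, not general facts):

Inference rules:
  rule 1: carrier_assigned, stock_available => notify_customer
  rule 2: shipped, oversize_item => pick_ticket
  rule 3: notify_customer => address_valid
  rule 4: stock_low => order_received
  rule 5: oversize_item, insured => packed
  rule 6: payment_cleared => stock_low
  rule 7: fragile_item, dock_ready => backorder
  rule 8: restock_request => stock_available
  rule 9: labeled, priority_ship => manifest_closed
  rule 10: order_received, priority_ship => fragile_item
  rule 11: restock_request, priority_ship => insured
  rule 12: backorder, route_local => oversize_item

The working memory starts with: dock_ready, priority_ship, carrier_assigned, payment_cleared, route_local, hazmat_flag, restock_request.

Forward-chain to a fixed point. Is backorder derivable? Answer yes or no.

Round 1 fires rule 6, rule 8, rule 11, giving stock_low, stock_available, insured.
Round 2 fires rule 1, rule 4, giving notify_customer, order_received.
Round 3 fires rule 3, rule 10, giving address_valid, fragile_item.
Round 4 fires rule 7, giving backorder.
Round 5 fires rule 12, giving oversize_item.
Round 6 fires rule 5, giving packed.
backorder appears in round 4, so it is derivable.

yes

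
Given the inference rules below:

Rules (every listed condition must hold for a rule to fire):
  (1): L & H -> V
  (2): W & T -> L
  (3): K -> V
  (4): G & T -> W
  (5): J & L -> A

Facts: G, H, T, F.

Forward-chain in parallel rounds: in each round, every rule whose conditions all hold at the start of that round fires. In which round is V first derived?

Round 1: (4) [G & T -> W]. New: W.
Round 2: (2) [W & T -> L]. New: L.
Round 3: (1) [L & H -> V]. New: V.
V first appears in round 3.

3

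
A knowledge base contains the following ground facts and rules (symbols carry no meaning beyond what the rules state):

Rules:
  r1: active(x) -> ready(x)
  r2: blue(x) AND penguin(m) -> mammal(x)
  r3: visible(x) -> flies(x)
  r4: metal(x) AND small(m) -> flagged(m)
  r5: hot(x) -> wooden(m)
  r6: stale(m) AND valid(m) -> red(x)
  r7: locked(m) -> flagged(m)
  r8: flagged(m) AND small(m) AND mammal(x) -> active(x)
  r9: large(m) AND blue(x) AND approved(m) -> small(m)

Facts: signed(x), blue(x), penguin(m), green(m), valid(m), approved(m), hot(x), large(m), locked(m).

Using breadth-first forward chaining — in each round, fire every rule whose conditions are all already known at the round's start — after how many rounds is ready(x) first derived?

3

Round 1: r2 [blue(x) AND penguin(m) -> mammal(x)]; r5 [hot(x) -> wooden(m)]; r7 [locked(m) -> flagged(m)]; r9 [large(m) AND blue(x) AND approved(m) -> small(m)]. Adds mammal(x), wooden(m), flagged(m), small(m).
Round 2: r8 [flagged(m) AND small(m) AND mammal(x) -> active(x)]. Adds active(x).
Round 3: r1 [active(x) -> ready(x)]. Adds ready(x).
ready(x) first appears in round 3.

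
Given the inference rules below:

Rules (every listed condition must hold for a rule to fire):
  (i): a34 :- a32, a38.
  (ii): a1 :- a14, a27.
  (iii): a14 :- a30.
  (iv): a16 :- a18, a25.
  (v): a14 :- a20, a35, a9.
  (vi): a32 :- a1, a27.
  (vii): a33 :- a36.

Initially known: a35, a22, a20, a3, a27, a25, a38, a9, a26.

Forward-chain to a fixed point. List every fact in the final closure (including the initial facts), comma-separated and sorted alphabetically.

a1, a14, a20, a22, a25, a26, a27, a3, a32, a34, a35, a38, a9

[1] (v) [a14 :- a20, a35, a9.]. ⇒ new: a14.
[2] (ii) [a1 :- a14, a27.]. ⇒ new: a1.
[3] (vi) [a32 :- a1, a27.]. ⇒ new: a32.
[4] (i) [a34 :- a32, a38.]. ⇒ new: a34.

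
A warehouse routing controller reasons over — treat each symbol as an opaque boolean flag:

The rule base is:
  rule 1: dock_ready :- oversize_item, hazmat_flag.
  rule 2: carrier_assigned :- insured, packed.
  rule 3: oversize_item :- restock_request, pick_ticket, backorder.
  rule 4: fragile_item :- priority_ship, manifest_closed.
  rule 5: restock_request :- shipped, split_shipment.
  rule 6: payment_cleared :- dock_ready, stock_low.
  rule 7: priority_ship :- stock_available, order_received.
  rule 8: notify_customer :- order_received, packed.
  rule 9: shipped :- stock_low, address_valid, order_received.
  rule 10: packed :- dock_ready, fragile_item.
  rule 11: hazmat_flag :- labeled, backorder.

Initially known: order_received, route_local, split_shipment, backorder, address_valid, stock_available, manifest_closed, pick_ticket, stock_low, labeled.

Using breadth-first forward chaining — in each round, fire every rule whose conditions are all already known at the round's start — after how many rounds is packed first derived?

Round 1: rule 7 [priority_ship :- stock_available, order_received.]; rule 9 [shipped :- stock_low, address_valid, order_received.]; rule 11 [hazmat_flag :- labeled, backorder.]. Adds priority_ship, shipped, hazmat_flag.
Round 2: rule 4 [fragile_item :- priority_ship, manifest_closed.]; rule 5 [restock_request :- shipped, split_shipment.]. Adds fragile_item, restock_request.
Round 3: rule 3 [oversize_item :- restock_request, pick_ticket, backorder.]. Adds oversize_item.
Round 4: rule 1 [dock_ready :- oversize_item, hazmat_flag.]. Adds dock_ready.
Round 5: rule 6 [payment_cleared :- dock_ready, stock_low.]; rule 10 [packed :- dock_ready, fragile_item.]. Adds payment_cleared, packed.
packed first appears in round 5.

5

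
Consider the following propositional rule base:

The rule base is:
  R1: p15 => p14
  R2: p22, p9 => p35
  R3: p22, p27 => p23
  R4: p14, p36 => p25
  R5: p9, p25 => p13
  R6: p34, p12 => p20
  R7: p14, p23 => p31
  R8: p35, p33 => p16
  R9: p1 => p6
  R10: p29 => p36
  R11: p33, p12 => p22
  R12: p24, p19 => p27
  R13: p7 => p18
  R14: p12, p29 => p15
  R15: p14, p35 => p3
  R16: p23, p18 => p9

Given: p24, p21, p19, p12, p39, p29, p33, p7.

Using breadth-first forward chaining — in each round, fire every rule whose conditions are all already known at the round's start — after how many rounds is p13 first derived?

[1] R10 [p29 => p36]; R11 [p33, p12 => p22]; R12 [p24, p19 => p27]; R13 [p7 => p18]; R14 [p12, p29 => p15]. ⇒ new: p36, p22, p27, p18, p15.
[2] R1 [p15 => p14]; R3 [p22, p27 => p23]. ⇒ new: p14, p23.
[3] R4 [p14, p36 => p25]; R7 [p14, p23 => p31]; R16 [p23, p18 => p9]. ⇒ new: p25, p31, p9.
[4] R2 [p22, p9 => p35]; R5 [p9, p25 => p13]. ⇒ new: p35, p13.
p13 first appears in round 4.

4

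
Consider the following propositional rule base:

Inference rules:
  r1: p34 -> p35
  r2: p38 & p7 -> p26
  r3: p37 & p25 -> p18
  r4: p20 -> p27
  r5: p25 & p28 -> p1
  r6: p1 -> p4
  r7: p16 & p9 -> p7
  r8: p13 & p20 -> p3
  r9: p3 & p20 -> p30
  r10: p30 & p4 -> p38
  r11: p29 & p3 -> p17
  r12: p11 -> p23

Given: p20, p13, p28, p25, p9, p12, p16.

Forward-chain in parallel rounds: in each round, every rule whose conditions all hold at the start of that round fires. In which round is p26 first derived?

[1] r4 [p20 -> p27]; r5 [p25 & p28 -> p1]; r7 [p16 & p9 -> p7]; r8 [p13 & p20 -> p3]. ⇒ new: p27, p1, p7, p3.
[2] r6 [p1 -> p4]; r9 [p3 & p20 -> p30]. ⇒ new: p4, p30.
[3] r10 [p30 & p4 -> p38]. ⇒ new: p38.
[4] r2 [p38 & p7 -> p26]. ⇒ new: p26.
p26 first appears in round 4.

4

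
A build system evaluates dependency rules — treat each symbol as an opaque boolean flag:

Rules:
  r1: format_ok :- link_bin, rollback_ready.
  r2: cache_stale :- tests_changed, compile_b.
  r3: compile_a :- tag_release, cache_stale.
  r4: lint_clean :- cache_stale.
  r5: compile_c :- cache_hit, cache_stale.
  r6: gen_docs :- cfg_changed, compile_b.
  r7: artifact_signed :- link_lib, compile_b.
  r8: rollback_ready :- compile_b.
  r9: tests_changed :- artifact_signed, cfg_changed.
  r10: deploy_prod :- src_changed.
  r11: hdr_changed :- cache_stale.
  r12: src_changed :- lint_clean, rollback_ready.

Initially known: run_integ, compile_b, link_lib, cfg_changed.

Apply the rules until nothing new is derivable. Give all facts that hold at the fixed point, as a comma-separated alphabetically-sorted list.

[1] r6 [gen_docs :- cfg_changed, compile_b.]; r7 [artifact_signed :- link_lib, compile_b.]; r8 [rollback_ready :- compile_b.]. ⇒ new: gen_docs, artifact_signed, rollback_ready.
[2] r9 [tests_changed :- artifact_signed, cfg_changed.]. ⇒ new: tests_changed.
[3] r2 [cache_stale :- tests_changed, compile_b.]. ⇒ new: cache_stale.
[4] r4 [lint_clean :- cache_stale.]; r11 [hdr_changed :- cache_stale.]. ⇒ new: lint_clean, hdr_changed.
[5] r12 [src_changed :- lint_clean, rollback_ready.]. ⇒ new: src_changed.
[6] r10 [deploy_prod :- src_changed.]. ⇒ new: deploy_prod.

artifact_signed, cache_stale, cfg_changed, compile_b, deploy_prod, gen_docs, hdr_changed, link_lib, lint_clean, rollback_ready, run_integ, src_changed, tests_changed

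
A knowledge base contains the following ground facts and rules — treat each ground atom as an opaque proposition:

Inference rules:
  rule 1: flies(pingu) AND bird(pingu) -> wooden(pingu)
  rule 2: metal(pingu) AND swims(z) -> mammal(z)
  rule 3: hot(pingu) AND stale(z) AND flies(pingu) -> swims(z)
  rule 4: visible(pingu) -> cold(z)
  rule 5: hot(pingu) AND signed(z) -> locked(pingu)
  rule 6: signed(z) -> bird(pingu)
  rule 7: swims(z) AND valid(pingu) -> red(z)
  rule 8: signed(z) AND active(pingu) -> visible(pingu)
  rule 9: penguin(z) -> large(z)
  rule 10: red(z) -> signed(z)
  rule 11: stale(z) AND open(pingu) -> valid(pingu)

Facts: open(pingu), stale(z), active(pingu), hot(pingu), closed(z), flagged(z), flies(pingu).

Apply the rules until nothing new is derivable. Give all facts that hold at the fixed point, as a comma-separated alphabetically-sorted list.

active(pingu), bird(pingu), closed(z), cold(z), flagged(z), flies(pingu), hot(pingu), locked(pingu), open(pingu), red(z), signed(z), stale(z), swims(z), valid(pingu), visible(pingu), wooden(pingu)

Round 1 — rule 3, rule 11, derive swims(z), valid(pingu).
Round 2 — rule 7, derive red(z).
Round 3 — rule 10, derive signed(z).
Round 4 — rule 5, rule 6, rule 8, derive locked(pingu), bird(pingu), visible(pingu).
Round 5 — rule 1, rule 4, derive wooden(pingu), cold(z).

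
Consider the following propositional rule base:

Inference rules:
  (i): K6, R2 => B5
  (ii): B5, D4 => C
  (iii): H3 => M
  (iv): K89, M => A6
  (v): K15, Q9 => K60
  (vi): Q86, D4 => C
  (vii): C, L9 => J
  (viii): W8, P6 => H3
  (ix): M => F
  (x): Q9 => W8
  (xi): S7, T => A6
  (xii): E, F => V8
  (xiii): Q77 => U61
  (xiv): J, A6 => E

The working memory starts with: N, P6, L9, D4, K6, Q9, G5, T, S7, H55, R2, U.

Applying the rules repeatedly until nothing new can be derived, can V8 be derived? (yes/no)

yes

Round 1 fires (i), (x), (xi), giving B5, W8, A6.
Round 2 fires (ii), (viii), giving C, H3.
Round 3 fires (iii), (vii), giving M, J.
Round 4 fires (ix), (xiv), giving F, E.
Round 5 fires (xii), giving V8.
V8 appears in round 5, so it is derivable.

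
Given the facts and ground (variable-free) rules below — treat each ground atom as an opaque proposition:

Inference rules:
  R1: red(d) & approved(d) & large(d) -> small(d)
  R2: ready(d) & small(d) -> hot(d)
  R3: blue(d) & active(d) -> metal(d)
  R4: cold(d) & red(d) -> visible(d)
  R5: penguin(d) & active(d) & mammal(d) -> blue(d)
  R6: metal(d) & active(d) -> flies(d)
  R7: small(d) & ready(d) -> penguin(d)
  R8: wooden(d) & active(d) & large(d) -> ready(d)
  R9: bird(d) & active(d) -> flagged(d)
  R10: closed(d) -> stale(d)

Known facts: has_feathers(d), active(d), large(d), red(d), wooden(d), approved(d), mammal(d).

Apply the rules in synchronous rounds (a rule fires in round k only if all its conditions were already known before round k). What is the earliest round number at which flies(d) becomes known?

5

Round 1 — R1, R8, derive small(d), ready(d).
Round 2 — R2, R7, derive hot(d), penguin(d).
Round 3 — R5, derive blue(d).
Round 4 — R3, derive metal(d).
Round 5 — R6, derive flies(d).
flies(d) first appears in round 5.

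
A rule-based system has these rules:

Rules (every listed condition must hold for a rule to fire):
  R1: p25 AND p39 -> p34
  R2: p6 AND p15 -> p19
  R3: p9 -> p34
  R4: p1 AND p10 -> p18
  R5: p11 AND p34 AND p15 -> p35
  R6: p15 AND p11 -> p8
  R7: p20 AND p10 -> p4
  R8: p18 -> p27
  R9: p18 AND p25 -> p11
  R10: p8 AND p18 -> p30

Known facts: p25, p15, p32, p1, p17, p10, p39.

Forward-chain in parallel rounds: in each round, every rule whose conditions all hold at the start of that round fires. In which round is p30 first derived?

Round 1: R1 [p25 AND p39 -> p34]; R4 [p1 AND p10 -> p18]. New: p34, p18.
Round 2: R8 [p18 -> p27]; R9 [p18 AND p25 -> p11]. New: p27, p11.
Round 3: R5 [p11 AND p34 AND p15 -> p35]; R6 [p15 AND p11 -> p8]. New: p35, p8.
Round 4: R10 [p8 AND p18 -> p30]. New: p30.
p30 first appears in round 4.

4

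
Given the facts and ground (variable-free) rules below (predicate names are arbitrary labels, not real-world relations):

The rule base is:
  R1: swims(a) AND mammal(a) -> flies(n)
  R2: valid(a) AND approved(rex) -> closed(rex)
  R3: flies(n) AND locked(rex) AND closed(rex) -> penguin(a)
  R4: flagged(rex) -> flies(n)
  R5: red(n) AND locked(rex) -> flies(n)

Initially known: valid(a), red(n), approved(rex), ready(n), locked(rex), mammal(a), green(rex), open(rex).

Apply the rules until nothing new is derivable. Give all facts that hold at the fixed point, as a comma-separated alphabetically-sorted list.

Round 1 fires R2, R5, giving closed(rex), flies(n).
Round 2 fires R3, giving penguin(a).

approved(rex), closed(rex), flies(n), green(rex), locked(rex), mammal(a), open(rex), penguin(a), ready(n), red(n), valid(a)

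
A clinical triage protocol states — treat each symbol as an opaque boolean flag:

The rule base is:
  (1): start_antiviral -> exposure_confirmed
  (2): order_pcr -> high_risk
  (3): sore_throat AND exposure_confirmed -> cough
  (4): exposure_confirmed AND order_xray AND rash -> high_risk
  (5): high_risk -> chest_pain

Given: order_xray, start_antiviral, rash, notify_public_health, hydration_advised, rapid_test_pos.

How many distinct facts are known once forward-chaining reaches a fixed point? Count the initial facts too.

Round 1: (1) [start_antiviral -> exposure_confirmed]. Adds exposure_confirmed.
Round 2: (4) [exposure_confirmed AND order_xray AND rash -> high_risk]. Adds high_risk.
Round 3: (5) [high_risk -> chest_pain]. Adds chest_pain.
Closure: {chest_pain, exposure_confirmed, high_risk, hydration_advised, notify_public_health, order_xray, rapid_test_pos, rash, start_antiviral} — 9 facts.

9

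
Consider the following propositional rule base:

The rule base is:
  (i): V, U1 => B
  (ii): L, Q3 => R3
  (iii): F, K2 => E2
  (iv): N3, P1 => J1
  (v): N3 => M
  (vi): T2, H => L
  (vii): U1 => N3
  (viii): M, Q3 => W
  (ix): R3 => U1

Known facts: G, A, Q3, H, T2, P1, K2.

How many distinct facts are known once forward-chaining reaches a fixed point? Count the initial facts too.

Round 1: (vi) [T2, H => L]. New: L.
Round 2: (ii) [L, Q3 => R3]. New: R3.
Round 3: (ix) [R3 => U1]. New: U1.
Round 4: (vii) [U1 => N3]. New: N3.
Round 5: (iv) [N3, P1 => J1]; (v) [N3 => M]. New: J1, M.
Round 6: (viii) [M, Q3 => W]. New: W.
Closure: {A, G, H, J1, K2, L, M, N3, P1, Q3, R3, T2, U1, W} — 14 facts.

14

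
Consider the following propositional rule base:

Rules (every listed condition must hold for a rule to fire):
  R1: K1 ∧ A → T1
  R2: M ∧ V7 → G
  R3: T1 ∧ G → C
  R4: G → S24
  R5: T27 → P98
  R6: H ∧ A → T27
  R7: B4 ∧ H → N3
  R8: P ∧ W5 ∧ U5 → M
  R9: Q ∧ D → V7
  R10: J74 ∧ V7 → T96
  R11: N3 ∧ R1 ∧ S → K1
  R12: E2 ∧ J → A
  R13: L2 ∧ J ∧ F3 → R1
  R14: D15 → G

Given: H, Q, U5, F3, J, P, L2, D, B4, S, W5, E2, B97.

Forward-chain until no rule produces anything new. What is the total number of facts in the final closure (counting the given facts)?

Round 1 — R7, R8, R9, R12, R13, derive N3, M, V7, A, R1.
Round 2 — R2, R6, R11, derive G, T27, K1.
Round 3 — R1, R4, R5, derive T1, S24, P98.
Round 4 — R3, derive C.
Closure: {A, B4, B97, C, D, E2, F3, G, H, J, K1, L2, M, N3, P, P98, Q, R1, S, S24, T1, T27, U5, V7, W5} — 25 facts.

25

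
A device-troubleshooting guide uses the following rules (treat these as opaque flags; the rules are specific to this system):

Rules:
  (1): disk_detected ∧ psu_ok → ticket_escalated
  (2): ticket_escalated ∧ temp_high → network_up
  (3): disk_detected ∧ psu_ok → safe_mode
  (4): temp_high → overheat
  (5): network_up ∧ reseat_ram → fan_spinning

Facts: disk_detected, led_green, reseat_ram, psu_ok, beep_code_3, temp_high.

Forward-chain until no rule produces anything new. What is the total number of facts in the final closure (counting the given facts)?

11

Round 1 — (1), (3), (4), derive ticket_escalated, safe_mode, overheat.
Round 2 — (2), derive network_up.
Round 3 — (5), derive fan_spinning.
Closure: {beep_code_3, disk_detected, fan_spinning, led_green, network_up, overheat, psu_ok, reseat_ram, safe_mode, temp_high, ticket_escalated} — 11 facts.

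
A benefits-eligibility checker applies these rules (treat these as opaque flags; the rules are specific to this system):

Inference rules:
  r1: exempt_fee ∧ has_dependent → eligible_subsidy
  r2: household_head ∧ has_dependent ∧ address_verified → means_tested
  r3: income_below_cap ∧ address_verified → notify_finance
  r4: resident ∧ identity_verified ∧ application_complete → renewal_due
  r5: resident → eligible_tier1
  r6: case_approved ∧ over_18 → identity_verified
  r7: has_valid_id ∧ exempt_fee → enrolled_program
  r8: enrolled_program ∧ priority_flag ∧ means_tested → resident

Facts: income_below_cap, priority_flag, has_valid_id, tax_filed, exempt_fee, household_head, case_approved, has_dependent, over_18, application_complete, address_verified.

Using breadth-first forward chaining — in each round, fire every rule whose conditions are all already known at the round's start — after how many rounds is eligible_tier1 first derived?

3

Round 1 — r1, r2, r3, r6, r7, derive eligible_subsidy, means_tested, notify_finance, identity_verified, enrolled_program.
Round 2 — r8, derive resident.
Round 3 — r4, r5, derive renewal_due, eligible_tier1.
eligible_tier1 first appears in round 3.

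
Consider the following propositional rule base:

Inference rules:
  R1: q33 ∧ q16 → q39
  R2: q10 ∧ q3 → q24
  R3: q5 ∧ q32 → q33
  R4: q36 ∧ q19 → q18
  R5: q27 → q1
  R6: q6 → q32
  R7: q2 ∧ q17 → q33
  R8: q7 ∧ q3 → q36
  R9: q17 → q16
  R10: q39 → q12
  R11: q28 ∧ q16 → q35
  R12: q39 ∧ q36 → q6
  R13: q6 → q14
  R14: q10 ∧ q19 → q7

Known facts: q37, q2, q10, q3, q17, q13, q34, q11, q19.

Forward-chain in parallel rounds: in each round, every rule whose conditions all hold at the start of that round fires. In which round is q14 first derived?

Round 1: R2 [q10 ∧ q3 → q24]; R7 [q2 ∧ q17 → q33]; R9 [q17 → q16]; R14 [q10 ∧ q19 → q7]. Adds q24, q33, q16, q7.
Round 2: R1 [q33 ∧ q16 → q39]; R8 [q7 ∧ q3 → q36]. Adds q39, q36.
Round 3: R4 [q36 ∧ q19 → q18]; R10 [q39 → q12]; R12 [q39 ∧ q36 → q6]. Adds q18, q12, q6.
Round 4: R6 [q6 → q32]; R13 [q6 → q14]. Adds q32, q14.
q14 first appears in round 4.

4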